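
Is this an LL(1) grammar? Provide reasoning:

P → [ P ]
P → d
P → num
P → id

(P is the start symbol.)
For P:
  PREDICT(P → '[' P ']') = { '[' }
  PREDICT(P → d) = { 'd' }
  PREDICT(P → num) = { 'num' }
  PREDICT(P → id) = { 'id' }

All predict sets are disjoint. The grammar IS LL(1).

Answer: Yes, the grammar is LL(1).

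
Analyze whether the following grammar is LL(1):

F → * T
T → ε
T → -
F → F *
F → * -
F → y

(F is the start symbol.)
A grammar is LL(1) if for each non-terminal N with multiple productions, the predict sets of those productions are pairwise disjoint, where PREDICT(N → α) = (FIRST(α) \ {ε}) ∪ (FOLLOW(N) if α ⇒* ε).

Relevant sets:
  FIRST(F) = { '*', 'y' }
  FOLLOW(T) = { $, '*' }

For F:
  PREDICT(F → '*' T) = { '*' }
  PREDICT(F → F '*') = { '*', 'y' }
  PREDICT(F → '*' '-') = { '*' }
  PREDICT(F → y) = { 'y' }
For T:
  PREDICT(T → ε) = { $, '*' }
  PREDICT(T → '-') = { '-' }

Conflict found: Predict set conflict for F: { '*' }
The grammar is NOT LL(1).

Answer: No. Predict set conflict for F: { '*' }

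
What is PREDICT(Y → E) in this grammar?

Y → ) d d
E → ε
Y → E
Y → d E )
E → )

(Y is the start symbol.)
{ $, ')' }

PREDICT(Y → E) = (FIRST(RHS) \ {ε}) ∪ (FOLLOW(Y) if ε ∈ FIRST(RHS), i.e. RHS ⇒* ε)
FIRST(E) = { ')', ε }
FIRST(E) = { ')', ε }
ε ∈ FIRST(E) (the right-hand side is nullable), so add FOLLOW(Y) = { $ }
PREDICT(Y → E) = { $, ')' }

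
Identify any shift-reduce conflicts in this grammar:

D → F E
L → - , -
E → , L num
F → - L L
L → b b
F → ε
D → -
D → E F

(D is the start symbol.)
Yes — I0: [F → .] vs [D → . -]; I2: [D → - .] vs [L → . - , -]; I4: [F → .] vs [F → . - L L]

Augment with D' → D and build the canonical LR(0) collection (I0 = CLOSURE({[D' → . D]}), then GOTO on every symbol after a dot until no new states appear). It has 18 states:
  I0: { [D → . -], [D → . E F], [D → . F E], [D' → . D], [E → . , L num], [F → . - L L], [F → .] }  — shift, reduce
  I1: { [E → , . L num], [L → . - , -], [L → . b b] }  — shift
  I2: { [D → - .], [F → - . L L], [L → . - , -], [L → . b b] }  — shift, reduce
  I3: { [D' → D .] }  — accept
  I4: { [D → E . F], [F → . - L L], [F → .] }  — shift, reduce
  I5: { [D → F . E], [E → . , L num] }  — shift
  I6: { [D → F E .] }  — reduce
  I7: { [F → - . L L], [L → . - , -], [L → . b b] }  — shift
  I8: { [D → E F .] }  — reduce
  I9: { [L → - . , -] }  — shift
  I10: { [F → - L . L], [L → . - , -], [L → . b b] }  — shift
  I11: { [L → b . b] }  — shift
  I12: { [L → b b .] }  — reduce
  I13: { [F → - L L .] }  — reduce
  I14: { [L → - , . -] }  — shift
  I15: { [L → - , - .] }  — reduce
  I16: { [E → , L . num] }  — shift
  I17: { [E → , L num .] }  — reduce

I0 contains reduce item [F → .] and shift items [D → . -], [E → . , L num], [F → . - L L] — shift-reduce conflict.
I2 contains reduce item [D → - .] and shift items [L → . - , -], [L → . b b] — shift-reduce conflict.
I4 contains reduce item [F → .] and shift item [F → . - L L] — shift-reduce conflict.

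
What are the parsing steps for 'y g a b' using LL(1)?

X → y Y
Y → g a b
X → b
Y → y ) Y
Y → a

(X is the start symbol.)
Stack is shown with the top on the left.

Stack    Input      Action
--------------------------
X $      y g a b $  output X → y Y
y Y $    y g a b $  match 'y'
Y $      g a b $    output Y → g a b
g a b $  g a b $    match 'g'
a b $    a b $      match 'a'
b $      b $        match 'b'
$        $          accept

The string is accepted.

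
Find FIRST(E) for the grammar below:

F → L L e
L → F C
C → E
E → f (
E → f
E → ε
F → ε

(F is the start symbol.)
{ 'f', ε }

From E → f (:
  - f is a terminal: add 'f' and stop
From E → f:
  - f is a terminal: add 'f' and stop
From E → ε:
  - ε-production, so ε ∈ FIRST(E)

Collecting: FIRST(E) = { 'f', ε }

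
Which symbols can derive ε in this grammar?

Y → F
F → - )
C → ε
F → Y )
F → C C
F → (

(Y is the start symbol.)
{ 'C', 'F', 'Y' }

A non-terminal is nullable if it can derive ε (the empty string): either it has an ε-production, or it has a production whose right-hand side consists entirely of nullable non-terminals.

ε-productions: C → ε
So C is immediately nullable.
F → C C: every symbol on the right is nullable, so F is nullable too.
Y → F: every symbol on the right is nullable, so Y is nullable too.
Every non-terminal is now nullable.
Nullable = { 'C', 'F', 'Y' }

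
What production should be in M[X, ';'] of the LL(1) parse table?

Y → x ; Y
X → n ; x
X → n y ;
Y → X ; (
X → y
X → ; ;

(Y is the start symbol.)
X → ; ;

To find M[X, ';'], we find productions for X where ';' is in the predict set (PREDICT(N → α) = (FIRST(α) \ {ε}) ∪ (FOLLOW(N) if α ⇒* ε)).

X → n ; x: PREDICT = { 'n' }
X → n y ;: PREDICT = { 'n' }
X → y: PREDICT = { 'y' }
X → ; ;: PREDICT = { ';' }
  ';' is in predict set, so this production goes in M[X, ';']

M[X, ';'] = X → ; ;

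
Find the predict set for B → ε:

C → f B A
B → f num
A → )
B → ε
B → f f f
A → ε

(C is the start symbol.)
{ $, ')' }

PREDICT(B → ε) = (FIRST(RHS) \ {ε}) ∪ (FOLLOW(B) if ε ∈ FIRST(RHS), i.e. RHS ⇒* ε)
The right-hand side is ε (FIRST(ε) = { ε }), so the predict set is FOLLOW(B) = { $, ')' }
PREDICT(B → ε) = { $, ')' }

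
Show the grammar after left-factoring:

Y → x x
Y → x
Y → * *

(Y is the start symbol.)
Left-factoring transforms A → αβ₁ | αβ₂ into A → αA' and A' → β₁ | β₂
(α is the longest common prefix among the alternatives). Repeat until
no nonterminal has two alternatives with a common prefix.

Round 1: Y has alternatives sharing prefix 'x'. Introduce Y': Y → x Y'
  Add: Y' → x
  Add: Y' → ε

No remaining common prefixes — done.

Resulting grammar:
Y → x Y'
Y' → x
Y' → ε
Y → * *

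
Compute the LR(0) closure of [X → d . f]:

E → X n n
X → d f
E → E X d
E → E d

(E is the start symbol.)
{ [X → d . f] }

Start with: [X → d . f]
The dot precedes the terminal f, so nothing is added.

CLOSURE = { [X → d . f] }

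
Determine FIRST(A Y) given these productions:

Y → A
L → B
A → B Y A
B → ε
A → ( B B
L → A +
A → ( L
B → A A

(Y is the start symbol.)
{ '(' }

FIRST sets of the non-terminals involved (from the grammar, by fixed-point iteration):
  FIRST(A) = { '(' }

To compute FIRST(A Y), process the symbols left to right:
Symbol A is a non-terminal. Add FIRST(A) \ {ε} = { '(' }
A is not nullable (ε ∉ FIRST(A)), so stop here.
FIRST(A Y) = { '(' }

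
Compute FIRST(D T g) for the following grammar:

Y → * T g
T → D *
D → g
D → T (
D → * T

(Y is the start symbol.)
FIRST sets of the non-terminals involved (from the grammar, by fixed-point iteration):
  FIRST(D) = { '*', 'g' }

To compute FIRST(D T g), process the symbols left to right:
Symbol D is a non-terminal. Add FIRST(D) \ {ε} = { '*', 'g' }
D is not nullable (ε ∉ FIRST(D)), so stop here.
FIRST(D T g) = { '*', 'g' }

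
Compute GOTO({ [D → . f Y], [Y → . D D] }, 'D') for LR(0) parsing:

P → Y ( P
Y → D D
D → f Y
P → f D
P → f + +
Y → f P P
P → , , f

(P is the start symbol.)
{ [D → . f Y], [Y → D . D] }

GOTO(I, 'D') = CLOSURE({ [A → αX.β] : [A → α.Xβ] ∈ I, X = 'D' })

Items with dot before 'D', with the dot advanced:
  [Y → . D D] → [Y → D . D]
Closure of the advanced items:
  [Y → D . D] has the dot before D: add [D → . f Y]

GOTO = { [D → . f Y], [Y → D . D] }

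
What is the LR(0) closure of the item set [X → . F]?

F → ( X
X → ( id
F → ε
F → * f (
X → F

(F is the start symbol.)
To compute CLOSURE, for each item [A → α.Bβ] where B is a non-terminal, add [B → .γ] for all productions B → γ; repeat for the newly added items until nothing changes.

Start with: [X → . F]
  [X → . F] has the dot before F: add [F → . ( X], [F → .], [F → . * f (]
No further items can be added.

CLOSURE = { [F → . ( X], [F → . * f (], [F → .], [X → . F] }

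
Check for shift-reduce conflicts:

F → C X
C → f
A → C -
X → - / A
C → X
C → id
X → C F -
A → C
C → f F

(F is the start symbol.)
Yes — I5: [C → f .] vs [C → . f]; I13: [A → C .] vs [A → C . -]; I14: [A → C - .] vs [X → - . / A]

A shift-reduce conflict occurs when an LR(0) state has both:
  - a complete (reduce) item [A → α .] (dot at the end), and
  - a shift item [B → β . c γ] (dot before a terminal).

Augment with F' → F and build the canonical LR(0) collection (I0 = CLOSURE({[F' → . F]}), then GOTO on every symbol after a dot until no new states appear). It has 15 states:
  I0: { [C → . X], [C → . f F], [C → . f], [C → . id], [F → . C X], [F' → . F], [X → . - / A], [X → . C F -] }  — shift
  I1: { [X → - . / A] }  — shift
  I2: { [C → . X], [C → . f F], [C → . f], [C → . id], [F → . C X], [F → C . X], [X → . - / A], [X → . C F -], [X → C . F -] }  — shift
  I3: { [F' → F .] }  — accept
  I4: { [C → X .] }  — reduce
  I5: { [C → . X], [C → . f F], [C → . f], [C → . id], [C → f . F], [C → f .], [F → . C X], [X → . - / A], [X → . C F -] }  — shift, reduce
  I6: { [C → id .] }  — reduce
  I7: { [C → f F .] }  — reduce
  I8: { [X → C F . -] }  — shift
  I9: { [C → X .], [F → C X .] }  — 2 reduces
  I10: { [X → C F - .] }  — reduce
  I11: { [A → . C -], [A → . C], [C → . X], [C → . f F], [C → . f], [C → . id], [X → - / . A], [X → . - / A], [X → . C F -] }  — shift
  I12: { [X → - / A .] }  — reduce
  I13: { [A → C . -], [A → C .], [C → . X], [C → . f F], [C → . f], [C → . id], [F → . C X], [X → . - / A], [X → . C F -], [X → C . F -] }  — shift, reduce
  I14: { [A → C - .], [X → - . / A] }  — shift, reduce

I5 contains reduce item [C → f .] and shift items [C → . f], [C → . f F], [C → . id], [X → . - / A] — shift-reduce conflict.
I13 contains reduce item [A → C .] and shift items [A → C . -], [C → . f], [C → . f F], [C → . id], [X → . - / A] — shift-reduce conflict.
I14 contains reduce item [A → C - .] and shift item [X → - . / A] — shift-reduce conflict.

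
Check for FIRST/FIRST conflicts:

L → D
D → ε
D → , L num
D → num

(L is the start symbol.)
Productions for D:
  D → ε: FIRST = { ε }
  D → , L num: FIRST = { ',' }
  D → num: FIRST = { 'num' }
L has only one production, so no FIRST/FIRST conflict is possible there.

All alternatives of each non-terminal have pairwise disjoint FIRST sets.

Answer: No FIRST/FIRST conflicts.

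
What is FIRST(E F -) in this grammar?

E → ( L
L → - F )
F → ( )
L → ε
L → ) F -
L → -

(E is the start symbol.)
FIRST sets of the non-terminals involved (from the grammar, by fixed-point iteration):
  FIRST(E) = { '(' }

To compute FIRST(E F -), process the symbols left to right:
Symbol E is a non-terminal. Add FIRST(E) \ {ε} = { '(' }
E is not nullable (ε ∉ FIRST(E)), so stop here.
FIRST(E F -) = { '(' }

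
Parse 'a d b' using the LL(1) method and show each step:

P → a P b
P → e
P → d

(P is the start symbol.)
LL(1) parsing maintains a stack (initially the start symbol over $) and the input. At each step: if the stack top is a terminal, match it against the current input token; if it is a non-terminal N, replace it with the RHS of M[N, lookahead] (the unique production whose predict set contains the lookahead).

Stack is shown with the top on the left.

Stack    Input    Action
------------------------
P $      a d b $  output P → a P b
a P b $  a d b $  match 'a'
P b $    d b $    output P → d
d b $    d b $    match 'd'
b $      b $      match 'b'
$        $        accept

The string is accepted.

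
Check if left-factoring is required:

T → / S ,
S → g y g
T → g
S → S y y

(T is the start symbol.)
Left-factoring is needed when two productions for the same non-terminal
share a common prefix on the right-hand side.

Productions for T:
  T → / S ,
  T → g
Productions for S:
  S → g y g
  S → S y y

No common prefixes found.

Answer: No, left-factoring is not needed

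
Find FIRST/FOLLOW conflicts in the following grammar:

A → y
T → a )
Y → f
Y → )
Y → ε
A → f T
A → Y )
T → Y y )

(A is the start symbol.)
A FIRST/FOLLOW conflict occurs when a non-terminal N has a nullable alternative N → β (β ⇒* ε) and another alternative N → α with FIRST(α) ∩ FOLLOW(N) ≠ ∅: on such a lookahead the parser cannot decide between expanding α and letting N vanish via β.

Nullable non-terminals: Y.

Y: nullable alternative(s) Y → ε; FOLLOW(Y) = { ')', 'y' }
  Y → f: FIRST \ {ε} = { 'f' } — disjoint from FOLLOW(Y)
  Y → ): FIRST \ {ε} = { ')' } — overlaps FOLLOW(Y) on { ')' }: CONFLICT
  Y → ε: FIRST \ {ε} = { } — this is the only nullable alternative, skip

A, T have no nullable alternative, so no FIRST/FOLLOW check is needed there.

So the grammar has 1 FIRST/FOLLOW conflict (marked CONFLICT above).

Answer: Yes. Y → ')' with FOLLOW(Y) on { ')' }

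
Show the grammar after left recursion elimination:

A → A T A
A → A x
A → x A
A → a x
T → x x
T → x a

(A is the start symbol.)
A is directly left-recursive. The standard transformation for
  A → A α₁ | ... | A α_m | β₁ | ... | β_n
is
  A  → β₁ A' | ... | β_n A'
  A' → α₁ A' | ... | α_m A' | ε

A → x A becomes A → x A A'
A → a x becomes A → a x A'
A → A T A becomes A' → T A A'
A → A x becomes A' → x A'
Add A' → ε

Productions for other non-terminals are unchanged:
  T → x x
  T → x a

Resulting grammar:
A → x A A'
A → a x A'
A' → T A A'
A' → x A'
A' → ε
T → x x
T → x a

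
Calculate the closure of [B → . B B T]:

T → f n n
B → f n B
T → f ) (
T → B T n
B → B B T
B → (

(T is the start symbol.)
Start with: [B → . B B T]
  [B → . B B T] has the dot before B: add [B → . f n B], [B → . (]
No further items can be added.

CLOSURE = { [B → . (], [B → . B B T], [B → . f n B] }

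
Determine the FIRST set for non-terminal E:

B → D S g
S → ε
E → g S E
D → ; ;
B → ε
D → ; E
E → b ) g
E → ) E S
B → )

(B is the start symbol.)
To compute FIRST(E), examine every production with E on the left-hand side, reading each right-hand side left to right until a non-nullable symbol is reached.

From E → g S E:
  - g is a terminal: add 'g' and stop
From E → b ) g:
  - b is a terminal: add 'b' and stop
From E → ) E S:
  - ')' is a terminal: add ')' and stop

Collecting: FIRST(E) = { ')', 'b', 'g' }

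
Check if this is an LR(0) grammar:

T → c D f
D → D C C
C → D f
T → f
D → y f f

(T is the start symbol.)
A grammar is LR(0) if no state in the canonical LR(0) collection has:
  - both a shift item (dot before a terminal) and a complete item (shift-reduce conflict), or
  - two or more complete items (reduce-reduce conflict; the accept item [T' → T .] counts as a complete item here).

Augment with T' → T and build the canonical LR(0) collection (I0 = CLOSURE({[T' → . T]}), then GOTO on every symbol after a dot until no new states appear). It has 13 states:
  I0: { [T → . c D f], [T → . f], [T' → . T] }  — shift
  I1: { [T' → T .] }  — accept
  I2: { [D → . D C C], [D → . y f f], [T → c . D f] }  — shift
  I3: { [T → f .] }  — reduce
  I4: { [C → . D f], [D → . D C C], [D → . y f f], [D → D . C C], [T → c D . f] }  — shift
  I5: { [D → y . f f] }  — shift
  I6: { [D → y f . f] }  — shift
  I7: { [D → y f f .] }  — reduce
  I8: { [C → . D f], [D → . D C C], [D → . y f f], [D → D C . C] }  — shift
  I9: { [C → . D f], [C → D . f], [D → . D C C], [D → . y f f], [D → D . C C] }  — shift
  I10: { [T → c D f .] }  — reduce
  I11: { [C → D f .] }  — reduce
  I12: { [D → D C C .] }  — reduce

Every state is either a pure shift/goto state or contains exactly one complete item and nothing to shift — no conflicts. The grammar is LR(0).

Answer: Yes, the grammar is LR(0)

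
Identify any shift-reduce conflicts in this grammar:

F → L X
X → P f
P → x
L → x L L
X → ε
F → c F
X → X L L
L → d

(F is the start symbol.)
A shift-reduce conflict occurs when an LR(0) state has both:
  - a complete (reduce) item [A → α .] (dot at the end), and
  - a shift item [B → β . c γ] (dot before a terminal).

Augment with F' → F and build the canonical LR(0) collection (I0 = CLOSURE({[F' → . F]}), then GOTO on every symbol after a dot until no new states appear). It has 15 states:
  I0: { [F → . L X], [F → . c F], [F' → . F], [L → . d], [L → . x L L] }  — shift
  I1: { [F' → F .] }  — accept
  I2: { [F → L . X], [P → . x], [X → . P f], [X → . X L L], [X → .] }  — shift, reduce
  I3: { [F → . L X], [F → . c F], [F → c . F], [L → . d], [L → . x L L] }  — shift
  I4: { [L → d .] }  — reduce
  I5: { [L → . d], [L → . x L L], [L → x . L L] }  — shift
  I6: { [L → . d], [L → . x L L], [L → x L . L] }  — shift
  I7: { [L → x L L .] }  — reduce
  I8: { [F → c F .] }  — reduce
  I9: { [X → P . f] }  — shift
  I10: { [F → L X .], [L → . d], [L → . x L L], [X → X . L L] }  — shift, reduce
  I11: { [P → x .] }  — reduce
  I12: { [L → . d], [L → . x L L], [X → X L . L] }  — shift
  I13: { [X → X L L .] }  — reduce
  I14: { [X → P f .] }  — reduce

I2 contains reduce item [X → .] and shift item [P → . x] — shift-reduce conflict.
I10 contains reduce item [F → L X .] and shift items [L → . d], [L → . x L L] — shift-reduce conflict.

Answer: Yes — I2: [X → .] vs [P → . x]; I10: [F → L X .] vs [L → . d]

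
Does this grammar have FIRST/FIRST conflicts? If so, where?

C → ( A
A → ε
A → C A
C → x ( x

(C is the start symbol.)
No FIRST/FIRST conflicts.

FIRST sets of the non-terminals at (or reachable through a nullable prefix from) the front of some alternative:
  FIRST(C) = { '(', 'x' }

Productions for C:
  C → ( A: FIRST = { '(' }
  C → x ( x: FIRST = { 'x' }
Productions for A:
  A → ε: FIRST = { ε }
  A → C A: FIRST = { '(', 'x' }

All alternatives of each non-terminal have pairwise disjoint FIRST sets.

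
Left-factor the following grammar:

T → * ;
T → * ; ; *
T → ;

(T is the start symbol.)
T → * ; T'
T' → ε
T' → ; *
T → ;

Left-factoring transforms A → αβ₁ | αβ₂ into A → αA' and A' → β₁ | β₂
(α is the longest common prefix among the alternatives). Repeat until
no nonterminal has two alternatives with a common prefix.

Round 1: T has alternatives sharing prefix '* ;'. Introduce T': T → * ; T'
  Add: T' → ε
  Add: T' → ; *

No remaining common prefixes — done.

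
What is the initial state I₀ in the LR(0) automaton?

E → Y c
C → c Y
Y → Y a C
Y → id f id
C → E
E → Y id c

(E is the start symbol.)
{ [E → . Y c], [E → . Y id c], [E' → . E], [Y → . Y a C], [Y → . id f id] }

First, augment the grammar with E' → E
I₀ = CLOSURE({ [E' → . E] }):
  [E' → . E] has the dot before E: add [E → . Y c], [E → . Y id c]
  [E → . Y c] has the dot before Y: add [Y → . Y a C], [Y → . id f id]
No further items can be added.

I₀ = { [E → . Y c], [E → . Y id c], [E' → . E], [Y → . Y a C], [Y → . id f id] }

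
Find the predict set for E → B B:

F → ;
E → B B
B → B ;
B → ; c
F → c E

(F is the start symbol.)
PREDICT(E → B B) = (FIRST(RHS) \ {ε}) ∪ (FOLLOW(E) if ε ∈ FIRST(RHS), i.e. RHS ⇒* ε)
FIRST(B) = { ';' }
FIRST(B B) = { ';' }
ε ∉ FIRST(B B), so FOLLOW(E) is not added.
PREDICT(E → B B) = { ';' }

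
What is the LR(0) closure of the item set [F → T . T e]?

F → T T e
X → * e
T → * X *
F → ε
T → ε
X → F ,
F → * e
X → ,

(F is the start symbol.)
{ [F → T . T e], [T → . * X *], [T → .] }

To compute CLOSURE, for each item [A → α.Bβ] where B is a non-terminal, add [B → .γ] for all productions B → γ; repeat for the newly added items until nothing changes.

Start with: [F → T . T e]
  [F → T . T e] has the dot before T: add [T → . * X *], [T → .]
No further items can be added.

CLOSURE = { [F → T . T e], [T → . * X *], [T → .] }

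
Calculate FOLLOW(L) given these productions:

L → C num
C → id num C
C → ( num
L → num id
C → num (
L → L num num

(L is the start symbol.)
To compute FOLLOW(L), find every occurrence of L on a right-hand side N → α L β: add FIRST(β) \ {ε}, and if β is empty or nullable also add FOLLOW(N). Iterate to a fixed point.

L is the start symbol, so $ ∈ FOLLOW(L).
In L → L num num: L is followed by num num, add FIRST(num num) \ {ε} = { 'num' }

Taking the union: FOLLOW(L) = { $, 'num' }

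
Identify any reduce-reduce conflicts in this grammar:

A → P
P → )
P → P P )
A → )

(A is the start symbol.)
Yes — I1: [A → ) .] vs [P → ) .]; I6: [P → ) .] vs [P → P P ) .]

Augment with A' → A and build the canonical LR(0) collection (I0 = CLOSURE({[A' → . A]}), then GOTO on every symbol after a dot until no new states appear). It has 7 states:
  I0: { [A → . )], [A → . P], [A' → . A], [P → . )], [P → . P P )] }  — shift
  I1: { [A → ) .], [P → ) .] }  — 2 reduces
  I2: { [A' → A .] }  — accept
  I3: { [A → P .], [P → . )], [P → . P P )], [P → P . P )] }  — shift, reduce
  I4: { [P → ) .] }  — reduce
  I5: { [P → . )], [P → . P P )], [P → P . P )], [P → P P . )] }  — shift
  I6: { [P → ) .], [P → P P ) .] }  — 2 reduces

I1 contains complete items [A → ) .], [P → ) .] — reduce-reduce conflict.
I6 contains complete items [P → ) .], [P → P P ) .] — reduce-reduce conflict.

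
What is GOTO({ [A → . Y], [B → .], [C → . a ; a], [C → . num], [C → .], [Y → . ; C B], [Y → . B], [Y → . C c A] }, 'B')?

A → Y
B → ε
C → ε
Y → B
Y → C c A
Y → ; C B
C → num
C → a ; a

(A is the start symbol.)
{ [Y → B .] }

GOTO(I, 'B') = CLOSURE({ [A → αX.β] : [A → α.Xβ] ∈ I, X = 'B' })

Items with dot before 'B', with the dot advanced:
  [Y → . B] → [Y → B .]
Closure adds nothing (no advanced item has the dot before a non-terminal).

GOTO = { [Y → B .] }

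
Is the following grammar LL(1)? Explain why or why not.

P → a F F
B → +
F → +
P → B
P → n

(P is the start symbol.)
Relevant sets:
  FIRST(B) = { '+' }

For P:
  PREDICT(P → a F F) = { 'a' }
  PREDICT(P → B) = { '+' }
  PREDICT(P → n) = { 'n' }
B, F have a single production, so nothing to check there.

All predict sets are disjoint. The grammar IS LL(1).

Answer: Yes, the grammar is LL(1).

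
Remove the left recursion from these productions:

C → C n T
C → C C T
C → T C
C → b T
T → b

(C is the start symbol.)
C → T C C'
C → b T C'
C' → n T C'
C' → C T C'
C' → ε
T → b

C is directly left-recursive. The standard transformation for
  A → A α₁ | ... | A α_m | β₁ | ... | β_n
is
  A  → β₁ A' | ... | β_n A'
  A' → α₁ A' | ... | α_m A' | ε

C → T C becomes C → T C C'
C → b T becomes C → b T C'
C → C n T becomes C' → n T C'
C → C C T becomes C' → C T C'
Add C' → ε

Productions for other non-terminals are unchanged:
  T → b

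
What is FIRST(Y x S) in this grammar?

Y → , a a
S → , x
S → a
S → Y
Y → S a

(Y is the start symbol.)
{ ',', 'a' }

FIRST sets of the non-terminals involved (from the grammar, by fixed-point iteration):
  FIRST(Y) = { ',', 'a' }

To compute FIRST(Y x S), process the symbols left to right:
Symbol Y is a non-terminal. Add FIRST(Y) \ {ε} = { ',', 'a' }
Y is not nullable (ε ∉ FIRST(Y)), so stop here.
FIRST(Y x S) = { ',', 'a' }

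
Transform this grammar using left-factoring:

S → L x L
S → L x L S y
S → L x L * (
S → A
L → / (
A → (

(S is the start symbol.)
Left-factoring transforms A → αβ₁ | αβ₂ into A → αA' and A' → β₁ | β₂
(α is the longest common prefix among the alternatives). Repeat until
no nonterminal has two alternatives with a common prefix.

Round 1: S has alternatives sharing prefix 'L x L'. Introduce S': S → L x L S'
  Add: S' → ε
  Add: S' → S y
  Add: S' → * (

No remaining common prefixes — done.

Resulting grammar:
S → L x L S'
S' → ε
S' → S y
S' → * (
S → A
L → / (
A → (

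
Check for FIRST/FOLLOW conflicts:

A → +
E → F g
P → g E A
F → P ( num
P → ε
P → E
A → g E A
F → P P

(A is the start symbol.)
Yes. P → g E A with FOLLOW(P) on { 'g' }; P → E with FOLLOW(P) on { '(', 'g' }; F → P '(' num with FOLLOW(F) on { 'g' }

A FIRST/FOLLOW conflict occurs when a non-terminal N has a nullable alternative N → β (β ⇒* ε) and another alternative N → α with FIRST(α) ∩ FOLLOW(N) ≠ ∅: on such a lookahead the parser cannot decide between expanding α and letting N vanish via β.

Nullable non-terminals: F, P.
FIRST sets used below: FIRST(P) = { '(', 'g', ε }, FIRST(E) = { '(', 'g' }

F: nullable alternative(s) F → P P; FOLLOW(F) = { 'g' }
  F → P ( num: FIRST \ {ε} = { '(', 'g' } — overlaps FOLLOW(F) on { 'g' }: CONFLICT
  F → P P: FIRST \ {ε} = { '(', 'g' } — this is the only nullable alternative, skip

P: nullable alternative(s) P → ε; FOLLOW(P) = { '(', 'g' }
  P → g E A: FIRST \ {ε} = { 'g' } — overlaps FOLLOW(P) on { 'g' }: CONFLICT
  P → ε: FIRST \ {ε} = { } — this is the only nullable alternative, skip
  P → E: FIRST \ {ε} = { '(', 'g' } — overlaps FOLLOW(P) on { '(', 'g' }: CONFLICT

A, E have no nullable alternative, so no FIRST/FOLLOW check is needed there.

So the grammar has 3 FIRST/FOLLOW conflicts (marked CONFLICT above).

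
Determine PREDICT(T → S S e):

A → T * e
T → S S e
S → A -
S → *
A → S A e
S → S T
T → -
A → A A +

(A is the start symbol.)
{ '*', '-' }

PREDICT(T → S S e) = (FIRST(RHS) \ {ε}) ∪ (FOLLOW(T) if ε ∈ FIRST(RHS), i.e. RHS ⇒* ε)
FIRST(S) = { '*', '-' }
FIRST(S S e) = { '*', '-' }
ε ∉ FIRST(S S e), so FOLLOW(T) is not added.
PREDICT(T → S S e) = { '*', '-' }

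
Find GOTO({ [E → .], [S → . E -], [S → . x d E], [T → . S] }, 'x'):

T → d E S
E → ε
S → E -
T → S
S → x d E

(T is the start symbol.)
GOTO(I, 'x') = CLOSURE({ [A → αX.β] : [A → α.Xβ] ∈ I, X = 'x' })

Items with dot before 'x', with the dot advanced:
  [S → . x d E] → [S → x . d E]
Closure adds nothing (no advanced item has the dot before a non-terminal).

GOTO = { [S → x . d E] }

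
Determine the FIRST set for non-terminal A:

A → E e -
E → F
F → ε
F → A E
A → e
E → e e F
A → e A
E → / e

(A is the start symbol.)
To compute FIRST(A), examine every production with A on the left-hand side, reading each right-hand side left to right until a non-nullable symbol is reached.

FIRST sets of the other non-terminals involved (by the same procedure, iterated to a fixed point):
  FIRST(E) = { '/', 'e', ε }

From A → E e -:
  - E is a non-terminal: add FIRST(E) \ {ε} = { '/', 'e' }
    E is nullable, so continue to the next symbol
  - e is a terminal: add 'e' and stop
From A → e:
  - e is a terminal: add 'e' and stop
From A → e A:
  - e is a terminal: add 'e' and stop

Collecting: FIRST(A) = { '/', 'e' }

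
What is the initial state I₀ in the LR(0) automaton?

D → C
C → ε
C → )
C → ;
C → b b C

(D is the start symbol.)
First, augment the grammar with D' → D
I₀ = CLOSURE({ [D' → . D] }):
  [D' → . D] has the dot before D: add [D → . C]
  [D → . C] has the dot before C: add [C → .], [C → . )], [C → . ;], [C → . b b C]
No further items can be added.

I₀ = { [C → . )], [C → . ;], [C → . b b C], [C → .], [D → . C], [D' → . D] }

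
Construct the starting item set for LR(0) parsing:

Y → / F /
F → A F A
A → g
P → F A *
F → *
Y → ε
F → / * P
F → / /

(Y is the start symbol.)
{ [Y → . / F /], [Y → .], [Y' → . Y] }

First, augment the grammar with Y' → Y
I₀ = CLOSURE({ [Y' → . Y] }):
  [Y' → . Y] has the dot before Y: add [Y → . / F /], [Y → .]
No further items can be added.

I₀ = { [Y → . / F /], [Y → .], [Y' → . Y] }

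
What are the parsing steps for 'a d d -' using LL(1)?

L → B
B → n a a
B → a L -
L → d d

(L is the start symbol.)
LL(1) parsing maintains a stack (initially the start symbol over $) and the input. At each step: if the stack top is a terminal, match it against the current input token; if it is a non-terminal N, replace it with the RHS of M[N, lookahead] (the unique production whose predict set contains the lookahead).

Stack is shown with the top on the left.

Stack    Input      Action
--------------------------
L $      a d d - $  output L → B
B $      a d d - $  output B → a L -
a L - $  a d d - $  match 'a'
L - $    d d - $    output L → d d
d d - $  d d - $    match 'd'
d - $    d - $      match 'd'
- $      - $        match '-'
$        $          accept

The string is accepted.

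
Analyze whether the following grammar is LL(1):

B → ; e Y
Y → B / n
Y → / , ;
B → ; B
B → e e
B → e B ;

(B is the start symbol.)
A grammar is LL(1) if for each non-terminal N with multiple productions, the predict sets of those productions are pairwise disjoint, where PREDICT(N → α) = (FIRST(α) \ {ε}) ∪ (FOLLOW(N) if α ⇒* ε).

Relevant sets:
  FIRST(B) = { ';', 'e' }

For B:
  PREDICT(B → ';' e Y) = { ';' }
  PREDICT(B → ';' B) = { ';' }
  PREDICT(B → e e) = { 'e' }
  PREDICT(B → e B ';') = { 'e' }
For Y:
  PREDICT(Y → B '/' n) = { ';', 'e' }
  PREDICT(Y → '/' ',' ';') = { '/' }

Conflict found: Predict set conflict for B: { ';' }
The grammar is NOT LL(1).

Answer: No. Predict set conflict for B: { ';' }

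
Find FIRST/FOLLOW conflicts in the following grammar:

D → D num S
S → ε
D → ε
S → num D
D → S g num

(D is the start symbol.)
Yes. D → D num S with FOLLOW(D) on { 'g', 'num' }; D → S g num with FOLLOW(D) on { 'g', 'num' }; S → num D with FOLLOW(S) on { 'num' }

Nullable non-terminals: D, S.
FIRST sets used below: FIRST(D) = { 'g', 'num', ε }, FIRST(S) = { 'num', ε }

D: nullable alternative(s) D → ε; FOLLOW(D) = { $, 'g', 'num' }
  D → D num S: FIRST \ {ε} = { 'g', 'num' } — overlaps FOLLOW(D) on { 'g', 'num' }: CONFLICT
  D → ε: FIRST \ {ε} = { } — this is the only nullable alternative, skip
  D → S g num: FIRST \ {ε} = { 'g', 'num' } — overlaps FOLLOW(D) on { 'g', 'num' }: CONFLICT

S: nullable alternative(s) S → ε; FOLLOW(S) = { $, 'g', 'num' }
  S → ε: FIRST \ {ε} = { } — this is the only nullable alternative, skip
  S → num D: FIRST \ {ε} = { 'num' } — overlaps FOLLOW(S) on { 'num' }: CONFLICT

So the grammar has 3 FIRST/FOLLOW conflicts (marked CONFLICT above).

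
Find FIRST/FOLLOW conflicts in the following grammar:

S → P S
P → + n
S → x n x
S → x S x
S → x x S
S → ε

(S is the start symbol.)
Yes. S → x n x with FOLLOW(S) on { 'x' }; S → x S x with FOLLOW(S) on { 'x' }; S → x x S with FOLLOW(S) on { 'x' }

Nullable non-terminals: S.
FIRST sets used below: FIRST(P) = { '+' }

S: nullable alternative(s) S → ε; FOLLOW(S) = { $, 'x' }
  S → P S: FIRST \ {ε} = { '+' } — disjoint from FOLLOW(S)
  S → x n x: FIRST \ {ε} = { 'x' } — overlaps FOLLOW(S) on { 'x' }: CONFLICT
  S → x S x: FIRST \ {ε} = { 'x' } — overlaps FOLLOW(S) on { 'x' }: CONFLICT
  S → x x S: FIRST \ {ε} = { 'x' } — overlaps FOLLOW(S) on { 'x' }: CONFLICT
  S → ε: FIRST \ {ε} = { } — this is the only nullable alternative, skip

P has no nullable alternative, so no FIRST/FOLLOW check is needed there.

So the grammar has 3 FIRST/FOLLOW conflicts (marked CONFLICT above).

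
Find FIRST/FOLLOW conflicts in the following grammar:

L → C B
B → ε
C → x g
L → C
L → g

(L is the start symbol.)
A FIRST/FOLLOW conflict occurs when a non-terminal N has a nullable alternative N → β (β ⇒* ε) and another alternative N → α with FIRST(α) ∩ FOLLOW(N) ≠ ∅: on such a lookahead the parser cannot decide between expanding α and letting N vanish via β.

Nullable non-terminals: B.
B has a nullable alternative but only one production, so nothing to check.

C, L have no nullable alternative, so no FIRST/FOLLOW check is needed there.

No FIRST/FOLLOW conflicts found.

Answer: No FIRST/FOLLOW conflicts.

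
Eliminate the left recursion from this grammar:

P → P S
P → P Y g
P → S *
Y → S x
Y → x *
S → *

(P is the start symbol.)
P → S * P'
P' → S P'
P' → Y g P'
P' → ε
Y → S x
Y → x *
S → *

P is directly left-recursive. The standard transformation for
  A → A α₁ | ... | A α_m | β₁ | ... | β_n
is
  A  → β₁ A' | ... | β_n A'
  A' → α₁ A' | ... | α_m A' | ε

P → S * becomes P → S * P'
P → P S becomes P' → S P'
P → P Y g becomes P' → Y g P'
Add P' → ε

Productions for other non-terminals are unchanged:
  Y → S x
  Y → x *
  S → *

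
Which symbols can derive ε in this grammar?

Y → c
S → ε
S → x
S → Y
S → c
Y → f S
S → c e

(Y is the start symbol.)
A non-terminal is nullable if it can derive ε (the empty string): either it has an ε-production, or it has a production whose right-hand side consists entirely of nullable non-terminals.

ε-productions: S → ε
So S is immediately nullable.
No further non-terminal can be added: every production for the remaining non-terminals contains a terminal or a non-nullable non-terminal.
Nullable = { 'S' }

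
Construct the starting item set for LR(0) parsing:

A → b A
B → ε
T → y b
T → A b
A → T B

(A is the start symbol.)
First, augment the grammar with A' → A
I₀ = CLOSURE({ [A' → . A] }):
  [A' → . A] has the dot before A: add [A → . b A], [A → . T B]
  [A → . T B] has the dot before T: add [T → . y b], [T → . A b]
No further items can be added.

I₀ = { [A → . T B], [A → . b A], [A' → . A], [T → . A b], [T → . y b] }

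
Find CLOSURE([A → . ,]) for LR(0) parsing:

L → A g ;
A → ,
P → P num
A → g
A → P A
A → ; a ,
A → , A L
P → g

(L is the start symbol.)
To compute CLOSURE, for each item [A → α.Bβ] where B is a non-terminal, add [B → .γ] for all productions B → γ; repeat for the newly added items until nothing changes.

Start with: [A → . ,]
The dot precedes the terminal ',', so nothing is added.

CLOSURE = { [A → . ,] }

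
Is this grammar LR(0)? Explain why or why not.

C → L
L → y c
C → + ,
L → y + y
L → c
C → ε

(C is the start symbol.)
No. Shift-reduce conflict between [C → .] and [C → . + ,]

A grammar is LR(0) if no state in the canonical LR(0) collection has:
  - both a shift item (dot before a terminal) and a complete item (shift-reduce conflict), or
  - two or more complete items (reduce-reduce conflict; the accept item [C' → C .] counts as a complete item here).

Augment with C' → C and build the canonical LR(0) collection (I0 = CLOSURE({[C' → . C]}), then GOTO on every symbol after a dot until no new states appear). It has 10 states:
  I0: { [C → . + ,], [C → . L], [C → .], [C' → . C], [L → . c], [L → . y + y], [L → . y c] }  — shift, reduce
  I1: { [C → + . ,] }  — shift
  I2: { [C' → C .] }  — accept
  I3: { [C → L .] }  — reduce
  I4: { [L → c .] }  — reduce
  I5: { [L → y . + y], [L → y . c] }  — shift
  I6: { [L → y + . y] }  — shift
  I7: { [L → y c .] }  — reduce
  I8: { [L → y + y .] }  — reduce
  I9: { [C → + , .] }  — reduce

Conflict in state I0:
  Shift-reduce conflict between [C → .] and [C → . + ,]
So the grammar is NOT LR(0).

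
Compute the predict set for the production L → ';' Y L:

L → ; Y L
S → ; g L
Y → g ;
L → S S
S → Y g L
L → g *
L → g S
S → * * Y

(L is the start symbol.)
{ ';' }

PREDICT(L → ';' Y L) = (FIRST(RHS) \ {ε}) ∪ (FOLLOW(L) if ε ∈ FIRST(RHS), i.e. RHS ⇒* ε)
FIRST(';' Y L) = { ';' }
ε ∉ FIRST(';' Y L), so FOLLOW(L) is not added.
PREDICT(L → ';' Y L) = { ';' }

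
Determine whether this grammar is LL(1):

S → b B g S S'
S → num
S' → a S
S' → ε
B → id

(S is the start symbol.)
No. Predict set conflict for S': { 'a' }

A grammar is LL(1) if for each non-terminal N with multiple productions, the predict sets of those productions are pairwise disjoint, where PREDICT(N → α) = (FIRST(α) \ {ε}) ∪ (FOLLOW(N) if α ⇒* ε).

Relevant sets:
  FOLLOW(S') = { $, 'a' }

For S:
  PREDICT(S → b B g S S') = { 'b' }
  PREDICT(S → num) = { 'num' }
For S':
  PREDICT(S' → a S) = { 'a' }
  PREDICT(S' → ε) = { $, 'a' }
B has a single production, so nothing to check there.

Conflict found: Predict set conflict for S': { 'a' }
The grammar is NOT LL(1).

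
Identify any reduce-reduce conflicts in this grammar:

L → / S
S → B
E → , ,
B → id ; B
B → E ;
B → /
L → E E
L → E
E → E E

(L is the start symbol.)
Augment with L' → L and build the canonical LR(0) collection (I0 = CLOSURE({[L' → . L]}), then GOTO on every symbol after a dot until no new states appear). It has 16 states:
  I0: { [E → . , ,], [E → . E E], [L → . / S], [L → . E E], [L → . E], [L' → . L] }  — shift
  I1: { [E → , . ,] }  — shift
  I2: { [B → . /], [B → . E ;], [B → . id ; B], [E → . , ,], [E → . E E], [L → / . S], [S → . B] }  — shift
  I3: { [E → . , ,], [E → . E E], [E → E . E], [L → E . E], [L → E .] }  — shift, reduce
  I4: { [L' → L .] }  — accept
  I5: { [E → . , ,], [E → . E E], [E → E . E], [E → E E .], [L → E E .] }  — shift, 2 reduces
  I6: { [E → . , ,], [E → . E E], [E → E . E], [E → E E .] }  — shift, reduce
  I7: { [B → / .] }  — reduce
  I8: { [S → B .] }  — reduce
  I9: { [B → E . ;], [E → . , ,], [E → . E E], [E → E . E] }  — shift
  I10: { [L → / S .] }  — reduce
  I11: { [B → id . ; B] }  — shift
  I12: { [B → . /], [B → . E ;], [B → . id ; B], [B → id ; . B], [E → . , ,], [E → . E E] }  — shift
  I13: { [B → id ; B .] }  — reduce
  I14: { [B → E ; .] }  — reduce
  I15: { [E → , , .] }  — reduce

I5 contains complete items [E → E E .], [L → E E .] — reduce-reduce conflict.

Answer: Yes — I5: [E → E E .] vs [L → E E .]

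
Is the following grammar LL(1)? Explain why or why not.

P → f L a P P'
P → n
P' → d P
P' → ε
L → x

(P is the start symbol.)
A grammar is LL(1) if for each non-terminal N with multiple productions, the predict sets of those productions are pairwise disjoint, where PREDICT(N → α) = (FIRST(α) \ {ε}) ∪ (FOLLOW(N) if α ⇒* ε).

Relevant sets:
  FOLLOW(P') = { $, 'd' }

For P:
  PREDICT(P → f L a P P') = { 'f' }
  PREDICT(P → n) = { 'n' }
For P':
  PREDICT(P' → d P) = { 'd' }
  PREDICT(P' → ε) = { $, 'd' }
L has a single production, so nothing to check there.

Conflict found: Predict set conflict for P': { 'd' }
The grammar is NOT LL(1).

Answer: No. Predict set conflict for P': { 'd' }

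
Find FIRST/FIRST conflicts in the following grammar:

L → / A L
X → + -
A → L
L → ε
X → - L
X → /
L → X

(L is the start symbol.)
A FIRST/FIRST conflict occurs when two productions N → α and N → β for the same non-terminal have FIRST(α) ∩ FIRST(β) ≠ ∅ (with ε ∈ FIRST of a nullable right-hand side, so two nullable alternatives also conflict).

FIRST sets of the non-terminals at (or reachable through a nullable prefix from) the front of some alternative:
  FIRST(X) = { '+', '-', '/' }

Productions for L:
  L → / A L: FIRST = { '/' }
  L → ε: FIRST = { ε }
  L → X: FIRST = { '+', '-', '/' }
Productions for X:
  X → + -: FIRST = { '+' }
  X → - L: FIRST = { '-' }
  X → /: FIRST = { '/' }
A has only one production, so no FIRST/FIRST conflict is possible there.

Conflict for L: L → / A L and L → X
  Overlap: { '/' }

Answer: Yes. L → '/' A L / L → X on { '/' }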